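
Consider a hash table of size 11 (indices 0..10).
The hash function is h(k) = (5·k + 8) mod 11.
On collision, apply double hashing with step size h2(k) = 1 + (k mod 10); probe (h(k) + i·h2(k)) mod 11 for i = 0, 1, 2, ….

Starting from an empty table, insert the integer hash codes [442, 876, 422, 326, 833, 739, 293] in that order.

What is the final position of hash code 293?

3

442: h=7 => slot 7
876: h=10 => slot 10
422: h=6 => slot 6
326: h=10, h2=7, probe 10,6,2 => slot 2
833: h=4 => slot 4
739: h=7, h2=10, probe 7,6,5 => slot 5
293: h=10, h2=4, probe 10,3 => slot 3
Table: [—, —, 326, 293, 833, 739, 422, 442, —, —, 876]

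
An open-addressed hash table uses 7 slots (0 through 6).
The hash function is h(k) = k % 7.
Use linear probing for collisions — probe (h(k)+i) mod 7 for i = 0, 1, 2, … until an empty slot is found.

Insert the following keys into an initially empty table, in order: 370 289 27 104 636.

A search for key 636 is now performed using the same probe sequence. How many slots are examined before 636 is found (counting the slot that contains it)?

5

370 hashes to 6; slot 6 is free → place at 6.
289 hashes to 2; slot 2 is free → place at 2.
27 hashes to 6; 6 taken → place at 0.
104 hashes to 6; 6,0 taken → place at 1.
636 hashes to 6; 6,0,1,2 taken → place at 3.
Table: [27, 104, 289, 636, —, —, 370]
Lookup 636: h=6, probe 6,0,1,2,3 → found at 3.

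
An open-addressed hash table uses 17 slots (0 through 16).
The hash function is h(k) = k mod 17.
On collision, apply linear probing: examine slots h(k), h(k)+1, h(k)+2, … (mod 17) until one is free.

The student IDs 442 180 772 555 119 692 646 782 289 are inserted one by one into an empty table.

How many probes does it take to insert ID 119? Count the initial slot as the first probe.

Insert 442: h=0, slot 0 empty → index 0.
Insert 180: h=10, slot 10 empty → index 10.
Insert 772: h=7, slot 7 empty → index 7.
Insert 555: h=11, slot 11 empty → index 11.
Insert 119: h=0, slot 0 occupied → index 1.
Insert 692: h=12, slot 12 empty → index 12.
Insert 646: h=0, slots 0,1 occupied → index 2.
Insert 782: h=0, slots 0,1,2 occupied → index 3.
Insert 289: h=0, slots 0,1,2,3 occupied → index 4.
Table: [442, 119, 646, 782, 289, -, -, 772, -, -, 180, 555, 692, -, -, -, -]

2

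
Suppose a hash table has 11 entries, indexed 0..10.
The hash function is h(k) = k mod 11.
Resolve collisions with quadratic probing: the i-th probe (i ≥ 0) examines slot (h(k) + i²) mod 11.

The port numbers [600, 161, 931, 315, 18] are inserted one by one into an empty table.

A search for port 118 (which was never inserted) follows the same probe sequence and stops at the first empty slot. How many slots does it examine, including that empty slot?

600: h=6 -> slot 6
161: h=7 -> slot 7
931: h=7, probe 7,8 -> slot 8
315: h=7, probe 7,8,0 -> slot 0
18: h=7, probe 7,8,0,5 -> slot 5
Table: [315, -, -, -, -, 18, 600, 161, 931, -, -]
Lookup 118: h=8, probe 8,9 → slot 9 empty, not found.

2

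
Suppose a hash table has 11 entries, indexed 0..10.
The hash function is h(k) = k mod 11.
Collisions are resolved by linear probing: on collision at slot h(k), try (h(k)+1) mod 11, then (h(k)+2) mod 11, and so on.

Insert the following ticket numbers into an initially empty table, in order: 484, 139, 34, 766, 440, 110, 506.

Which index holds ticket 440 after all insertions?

2

484: h=0 -> slot 0
139: h=7 -> slot 7
34: h=1 -> slot 1
766: h=7, probe 7,8 -> slot 8
440: h=0, probe 0,1,2 -> slot 2
110: h=0, probe 0,1,2,3 -> slot 3
506: h=0, probe 0,1,2,3,4 -> slot 4
Table: [484, 34, 440, 110, 506, -, -, 139, 766, -, -]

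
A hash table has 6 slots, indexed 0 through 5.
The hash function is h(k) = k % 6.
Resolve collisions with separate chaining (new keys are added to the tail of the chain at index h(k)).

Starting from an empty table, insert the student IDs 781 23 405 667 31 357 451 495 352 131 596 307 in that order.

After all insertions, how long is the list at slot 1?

5

781 -> bucket 1
23 -> bucket 5
405 -> bucket 3
667 -> bucket 1 (collision)
31 -> bucket 1 (collision)
357 -> bucket 3 (collision)
451 -> bucket 1 (collision)
495 -> bucket 3 (collision)
352 -> bucket 4
131 -> bucket 5 (collision)
596 -> bucket 2
307 -> bucket 1 (collision)
Final buckets:
0: —
1: 781 -> 667 -> 31 -> 451 -> 307
2: 596
3: 405 -> 357 -> 495
4: 352
5: 23 -> 131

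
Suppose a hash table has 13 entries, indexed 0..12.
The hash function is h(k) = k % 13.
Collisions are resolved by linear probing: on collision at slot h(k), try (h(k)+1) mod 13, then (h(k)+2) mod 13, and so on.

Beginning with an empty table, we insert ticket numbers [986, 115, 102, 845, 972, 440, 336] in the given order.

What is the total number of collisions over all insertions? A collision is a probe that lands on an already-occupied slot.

13

986 hashes to 11; slot 11 is free -> place at 11.
115 hashes to 11; 11 taken -> place at 12.
102 hashes to 11; 11,12 taken -> place at 0.
845 hashes to 0; 0 taken -> place at 1.
972 hashes to 10; slot 10 is free -> place at 10.
440 hashes to 11; 11,12,0,1 taken -> place at 2.
336 hashes to 11; 11,12,0,1,2 taken -> place at 3.
Table: [102, 845, 440, 336, ., ., ., ., ., ., 972, 986, 115]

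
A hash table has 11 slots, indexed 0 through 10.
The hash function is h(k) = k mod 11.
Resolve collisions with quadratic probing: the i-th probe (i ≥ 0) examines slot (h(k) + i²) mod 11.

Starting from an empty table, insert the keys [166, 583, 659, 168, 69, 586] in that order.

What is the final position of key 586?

7

166 hashes to 1; slot 1 is free → place at 1.
583 hashes to 0; slot 0 is free → place at 0.
659 hashes to 10; slot 10 is free → place at 10.
168 hashes to 3; slot 3 is free → place at 3.
69 hashes to 3; 3 taken → place at 4.
586 hashes to 3; 3,4 taken → place at 7.
Table: [583, 166, ∅, 168, 69, ∅, ∅, 586, ∅, ∅, 659]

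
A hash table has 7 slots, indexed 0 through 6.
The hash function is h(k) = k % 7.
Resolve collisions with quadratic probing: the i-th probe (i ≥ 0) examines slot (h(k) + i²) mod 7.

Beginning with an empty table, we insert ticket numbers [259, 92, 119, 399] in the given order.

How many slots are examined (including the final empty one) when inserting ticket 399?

259 hashes to 0; slot 0 is free => place at 0.
92 hashes to 1; slot 1 is free => place at 1.
119 hashes to 0; 0,1 taken => place at 4.
399 hashes to 0; 0,1,4 taken => place at 2.
Table: [259, 92, 399, -, 119, -, -]

4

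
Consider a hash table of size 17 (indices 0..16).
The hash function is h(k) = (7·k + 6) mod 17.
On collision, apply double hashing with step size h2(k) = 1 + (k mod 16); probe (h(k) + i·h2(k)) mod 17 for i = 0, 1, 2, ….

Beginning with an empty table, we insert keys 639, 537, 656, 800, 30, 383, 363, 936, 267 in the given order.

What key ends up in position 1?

537

639: h=8 => slot 8
537: h=8, h2=10, probe 8,1 => slot 1
656: h=8, h2=1, probe 8,9 => slot 9
800: h=13 => slot 13
30: h=12 => slot 12
383: h=1, h2=16, probe 1,0 => slot 0
363: h=14 => slot 14
936: h=13, h2=9, probe 13,5 => slot 5
267: h=5, h2=12, probe 5,0,12,7 => slot 7
Table: [383, 537, ., ., ., 936, ., 267, 639, 656, ., ., 30, 800, 363, ., .]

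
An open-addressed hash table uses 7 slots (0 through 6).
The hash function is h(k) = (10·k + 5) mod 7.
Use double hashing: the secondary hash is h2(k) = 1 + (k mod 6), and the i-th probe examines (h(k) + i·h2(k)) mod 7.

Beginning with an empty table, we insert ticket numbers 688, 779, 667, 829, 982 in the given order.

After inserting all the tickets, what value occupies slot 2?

982

688: h=4 -> slot 4
779: h=4, h2=6, probe 4,3 -> slot 3
667: h=4, h2=2, probe 4,6 -> slot 6
829: h=0 -> slot 0
982: h=4, h2=5, probe 4,2 -> slot 2
Table: [829, ∅, 982, 779, 688, ∅, 667]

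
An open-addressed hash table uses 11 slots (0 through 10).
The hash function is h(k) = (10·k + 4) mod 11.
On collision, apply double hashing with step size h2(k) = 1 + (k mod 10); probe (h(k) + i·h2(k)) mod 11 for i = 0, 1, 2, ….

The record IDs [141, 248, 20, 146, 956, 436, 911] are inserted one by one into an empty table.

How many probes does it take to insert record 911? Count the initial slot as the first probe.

3

141 hashes to 6; slot 6 is free -> place at 6.
248 hashes to 9; slot 9 is free -> place at 9.
20 hashes to 6, h2=1; 6 taken -> place at 7.
146 hashes to 1; slot 1 is free -> place at 1.
956 hashes to 5; slot 5 is free -> place at 5.
436 hashes to 8; slot 8 is free -> place at 8.
911 hashes to 6, h2=2; 6,8 taken -> place at 10.
Table: [-, 146, -, -, -, 956, 141, 20, 436, 248, 911]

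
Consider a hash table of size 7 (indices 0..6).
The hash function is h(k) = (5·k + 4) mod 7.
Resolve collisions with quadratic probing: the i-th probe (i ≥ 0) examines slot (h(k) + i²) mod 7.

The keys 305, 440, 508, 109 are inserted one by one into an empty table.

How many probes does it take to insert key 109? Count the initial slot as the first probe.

3

305: h=3 => slot 3
440: h=6 => slot 6
508: h=3, probe 3,4 => slot 4
109: h=3, probe 3,4,0 => slot 0
Table: [109, -, -, 305, 508, -, 440]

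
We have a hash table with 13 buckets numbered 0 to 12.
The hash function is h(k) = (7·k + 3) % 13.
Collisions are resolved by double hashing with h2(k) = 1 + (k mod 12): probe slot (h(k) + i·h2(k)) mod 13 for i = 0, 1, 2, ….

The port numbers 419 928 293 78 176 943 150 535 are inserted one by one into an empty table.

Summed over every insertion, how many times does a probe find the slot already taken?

Insert 419: h=11, slot 11 empty -> index 11.
Insert 928: h=12, slot 12 empty -> index 12.
Insert 293: h=0, slot 0 empty -> index 0.
Insert 78: h=3, slot 3 empty -> index 3.
Insert 176: h=0, h2=9, slot 0 occupied -> index 9.
Insert 943: h=0, h2=8, slot 0 occupied -> index 8.
Insert 150: h=0, h2=7, slot 0 occupied -> index 7.
Insert 535: h=4, slot 4 empty -> index 4.
Table: [293, ∅, ∅, 78, 535, ∅, ∅, 150, 943, 176, ∅, 419, 928]

3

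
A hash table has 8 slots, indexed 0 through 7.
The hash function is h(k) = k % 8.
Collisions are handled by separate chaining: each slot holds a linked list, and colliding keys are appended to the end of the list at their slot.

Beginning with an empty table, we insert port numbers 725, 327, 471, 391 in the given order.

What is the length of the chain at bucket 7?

3

725 → bucket 5
327 → bucket 7
471 → bucket 7 (collision)
391 → bucket 7 (collision)
Final buckets:
0: -
1: -
2: -
3: -
4: -
5: 725
6: -
7: 327 -> 471 -> 391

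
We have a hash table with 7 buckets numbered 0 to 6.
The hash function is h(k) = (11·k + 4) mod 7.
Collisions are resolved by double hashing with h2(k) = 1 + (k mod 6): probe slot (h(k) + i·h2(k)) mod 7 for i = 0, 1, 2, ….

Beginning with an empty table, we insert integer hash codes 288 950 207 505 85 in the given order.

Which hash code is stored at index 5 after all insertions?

Insert 288: h=1, slot 1 empty => index 1.
Insert 950: h=3, slot 3 empty => index 3.
Insert 207: h=6, slot 6 empty => index 6.
Insert 505: h=1, h2=2, slots 1,3 occupied => index 5.
Insert 85: h=1, h2=2, slots 1,3,5 occupied => index 0.
Table: [85, 288, —, 950, —, 505, 207]

505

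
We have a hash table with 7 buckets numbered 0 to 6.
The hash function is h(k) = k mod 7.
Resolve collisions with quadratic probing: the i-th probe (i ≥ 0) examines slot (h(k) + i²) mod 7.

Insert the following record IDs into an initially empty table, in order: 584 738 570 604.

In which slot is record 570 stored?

0

584: h=3 -> slot 3
738: h=3, probe 3,4 -> slot 4
570: h=3, probe 3,4,0 -> slot 0
604: h=2 -> slot 2
Table: [570, —, 604, 584, 738, —, —]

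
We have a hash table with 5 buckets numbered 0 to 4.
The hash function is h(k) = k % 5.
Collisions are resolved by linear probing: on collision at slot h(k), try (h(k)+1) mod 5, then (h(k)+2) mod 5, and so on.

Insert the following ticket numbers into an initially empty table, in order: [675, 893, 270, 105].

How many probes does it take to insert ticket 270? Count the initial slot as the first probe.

675: h=0 -> slot 0
893: h=3 -> slot 3
270: h=0, probe 0,1 -> slot 1
105: h=0, probe 0,1,2 -> slot 2
Table: [675, 270, 105, 893, ∅]

2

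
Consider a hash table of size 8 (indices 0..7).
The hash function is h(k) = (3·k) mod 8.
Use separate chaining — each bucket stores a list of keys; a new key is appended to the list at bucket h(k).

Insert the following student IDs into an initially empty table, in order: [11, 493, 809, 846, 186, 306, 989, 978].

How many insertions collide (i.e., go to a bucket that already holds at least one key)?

11 → bucket 1
493 → bucket 7
809 → bucket 3
846 → bucket 2
186 → bucket 6
306 → bucket 6 (collision)
989 → bucket 7 (collision)
978 → bucket 6 (collision)
Final buckets:
0: .
1: 11
2: 846
3: 809
4: .
5: .
6: 186 -> 306 -> 978
7: 493 -> 989

3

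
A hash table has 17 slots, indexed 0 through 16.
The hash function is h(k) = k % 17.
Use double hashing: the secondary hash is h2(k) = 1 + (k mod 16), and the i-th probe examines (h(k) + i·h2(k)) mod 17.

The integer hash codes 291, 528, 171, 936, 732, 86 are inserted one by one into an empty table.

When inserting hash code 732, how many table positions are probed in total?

2

291 hashes to 2; slot 2 is free -> place at 2.
528 hashes to 1; slot 1 is free -> place at 1.
171 hashes to 1, h2=12; 1 taken -> place at 13.
936 hashes to 1, h2=9; 1 taken -> place at 10.
732 hashes to 1, h2=13; 1 taken -> place at 14.
86 hashes to 1, h2=7; 1 taken -> place at 8.
Table: [-, 528, 291, -, -, -, -, -, 86, -, 936, -, -, 171, 732, -, -]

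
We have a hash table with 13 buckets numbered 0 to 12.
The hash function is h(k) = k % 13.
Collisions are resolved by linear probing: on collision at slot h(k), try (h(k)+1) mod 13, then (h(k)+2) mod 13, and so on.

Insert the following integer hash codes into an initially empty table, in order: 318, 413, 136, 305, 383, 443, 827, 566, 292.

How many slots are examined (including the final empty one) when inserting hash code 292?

8

Insert 318: h=6, slot 6 empty -> index 6.
Insert 413: h=10, slot 10 empty -> index 10.
Insert 136: h=6, slot 6 occupied -> index 7.
Insert 305: h=6, slots 6,7 occupied -> index 8.
Insert 383: h=6, slots 6,7,8 occupied -> index 9.
Insert 443: h=1, slot 1 empty -> index 1.
Insert 827: h=8, slots 8,9,10 occupied -> index 11.
Insert 566: h=7, slots 7,8,9,10,11 occupied -> index 12.
Insert 292: h=6, slots 6,7,8,9,10,11,12 occupied -> index 0.
Table: [292, 443, _, _, _, _, 318, 136, 305, 383, 413, 827, 566]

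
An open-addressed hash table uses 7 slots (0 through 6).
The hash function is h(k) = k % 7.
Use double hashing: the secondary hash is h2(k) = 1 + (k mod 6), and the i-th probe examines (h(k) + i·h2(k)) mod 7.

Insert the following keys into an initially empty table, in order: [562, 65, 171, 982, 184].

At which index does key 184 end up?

5

562 hashes to 2; slot 2 is free → place at 2.
65 hashes to 2, h2=6; 2 taken → place at 1.
171 hashes to 3; slot 3 is free → place at 3.
982 hashes to 2, h2=5; 2 taken → place at 0.
184 hashes to 2, h2=5; 2,0 taken → place at 5.
Table: [982, 65, 562, 171, ∅, 184, ∅]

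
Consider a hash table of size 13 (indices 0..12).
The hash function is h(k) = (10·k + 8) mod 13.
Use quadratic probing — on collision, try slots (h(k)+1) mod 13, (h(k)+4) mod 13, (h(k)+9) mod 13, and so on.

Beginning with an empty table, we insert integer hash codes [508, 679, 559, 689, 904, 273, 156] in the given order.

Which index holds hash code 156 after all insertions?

508: h=5 -> slot 5
679: h=12 -> slot 12
559: h=8 -> slot 8
689: h=8, probe 8,9 -> slot 9
904: h=0 -> slot 0
273: h=8, probe 8,9,12,4 -> slot 4
156: h=8, probe 8,9,12,4,11 -> slot 11
Table: [904, _, _, _, 273, 508, _, _, 559, 689, _, 156, 679]

11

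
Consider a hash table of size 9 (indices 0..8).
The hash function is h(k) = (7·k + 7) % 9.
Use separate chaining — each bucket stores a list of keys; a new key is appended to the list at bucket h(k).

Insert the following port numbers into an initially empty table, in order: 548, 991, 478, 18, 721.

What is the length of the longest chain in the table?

548 -> bucket 0
991 -> bucket 5
478 -> bucket 5 (collision)
18 -> bucket 7
721 -> bucket 5 (collision)
Final buckets:
0: 548
1: .
2: .
3: .
4: .
5: 991 -> 478 -> 721
6: .
7: 18
8: .

3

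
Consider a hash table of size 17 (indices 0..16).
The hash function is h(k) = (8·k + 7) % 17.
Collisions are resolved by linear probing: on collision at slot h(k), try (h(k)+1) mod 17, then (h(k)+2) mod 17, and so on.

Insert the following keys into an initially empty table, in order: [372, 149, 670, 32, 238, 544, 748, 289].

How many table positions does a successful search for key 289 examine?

8

372 hashes to 8; slot 8 is free → place at 8.
149 hashes to 9; slot 9 is free → place at 9.
670 hashes to 12; slot 12 is free → place at 12.
32 hashes to 8; 8,9 taken → place at 10.
238 hashes to 7; slot 7 is free → place at 7.
544 hashes to 7; 7,8,9,10 taken → place at 11.
748 hashes to 7; 7,8,9,10,11,12 taken → place at 13.
289 hashes to 7; 7,8,9,10,11,12,13 taken → place at 14.
Table: [—, —, —, —, —, —, —, 238, 372, 149, 32, 544, 670, 748, 289, —, —]
Lookup 289: h=7, probe 7,8,9,10,11,12,13,14 → found at 14.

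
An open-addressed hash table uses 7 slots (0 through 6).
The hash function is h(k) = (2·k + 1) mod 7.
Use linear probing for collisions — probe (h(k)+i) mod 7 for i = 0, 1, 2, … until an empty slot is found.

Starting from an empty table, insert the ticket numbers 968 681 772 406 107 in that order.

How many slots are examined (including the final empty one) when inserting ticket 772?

3

Insert 968: h=5, slot 5 empty => index 5.
Insert 681: h=5, slot 5 occupied => index 6.
Insert 772: h=5, slots 5,6 occupied => index 0.
Insert 406: h=1, slot 1 empty => index 1.
Insert 107: h=5, slots 5,6,0,1 occupied => index 2.
Table: [772, 406, 107, _, _, 968, 681]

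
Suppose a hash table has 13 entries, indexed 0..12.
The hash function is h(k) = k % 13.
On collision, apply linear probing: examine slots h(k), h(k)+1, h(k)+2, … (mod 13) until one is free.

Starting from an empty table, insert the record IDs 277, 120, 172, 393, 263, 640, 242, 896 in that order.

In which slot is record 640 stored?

Insert 277: h=4, slot 4 empty → index 4.
Insert 120: h=3, slot 3 empty → index 3.
Insert 172: h=3, slots 3,4 occupied → index 5.
Insert 393: h=3, slots 3,4,5 occupied → index 6.
Insert 263: h=3, slots 3,4,5,6 occupied → index 7.
Insert 640: h=3, slots 3,4,5,6,7 occupied → index 8.
Insert 242: h=8, slot 8 occupied → index 9.
Insert 896: h=12, slot 12 empty → index 12.
Table: [-, -, -, 120, 277, 172, 393, 263, 640, 242, -, -, 896]

8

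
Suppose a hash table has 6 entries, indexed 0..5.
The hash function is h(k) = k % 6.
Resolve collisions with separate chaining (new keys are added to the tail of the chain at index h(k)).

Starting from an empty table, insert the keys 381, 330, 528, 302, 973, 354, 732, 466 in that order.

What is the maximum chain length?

Insert 381: h=3, bucket 3 empty -> new chain.
Insert 330: h=0, bucket 0 empty -> new chain.
Insert 528: h=0, bucket 0 nonempty -> append to chain.
Insert 302: h=2, bucket 2 empty -> new chain.
Insert 973: h=1, bucket 1 empty -> new chain.
Insert 354: h=0, bucket 0 nonempty -> append to chain.
Insert 732: h=0, bucket 0 nonempty -> append to chain.
Insert 466: h=4, bucket 4 empty -> new chain.
Final buckets:
0: 330 -> 528 -> 354 -> 732
1: 973
2: 302
3: 381
4: 466
5: _

4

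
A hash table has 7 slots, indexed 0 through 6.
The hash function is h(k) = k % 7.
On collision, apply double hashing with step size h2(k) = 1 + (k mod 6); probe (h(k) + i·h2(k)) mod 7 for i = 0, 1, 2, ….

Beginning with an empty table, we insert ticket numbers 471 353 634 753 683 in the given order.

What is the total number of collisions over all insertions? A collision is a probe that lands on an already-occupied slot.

5

Insert 471: h=2, slot 2 empty => index 2.
Insert 353: h=3, slot 3 empty => index 3.
Insert 634: h=4, slot 4 empty => index 4.
Insert 753: h=4, h2=4, slot 4 occupied => index 1.
Insert 683: h=4, h2=6, slots 4,3,2,1 occupied => index 0.
Table: [683, 753, 471, 353, 634, ∅, ∅]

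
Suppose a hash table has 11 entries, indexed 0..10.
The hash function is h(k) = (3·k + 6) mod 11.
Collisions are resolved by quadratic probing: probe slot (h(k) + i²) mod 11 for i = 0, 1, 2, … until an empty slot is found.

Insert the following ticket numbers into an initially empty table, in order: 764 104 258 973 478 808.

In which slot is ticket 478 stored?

764: h=10 -> slot 10
104: h=10, probe 10,0 -> slot 0
258: h=10, probe 10,0,3 -> slot 3
973: h=10, probe 10,0,3,8 -> slot 8
478: h=10, probe 10,0,3,8,4 -> slot 4
808: h=10, probe 10,0,3,8,4,2 -> slot 2
Table: [104, -, 808, 258, 478, -, -, -, 973, -, 764]

4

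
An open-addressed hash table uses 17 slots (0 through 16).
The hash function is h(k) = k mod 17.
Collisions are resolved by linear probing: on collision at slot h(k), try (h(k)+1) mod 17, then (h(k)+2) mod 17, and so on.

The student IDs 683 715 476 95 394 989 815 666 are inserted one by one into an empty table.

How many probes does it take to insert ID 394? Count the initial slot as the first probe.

2

683 hashes to 3; slot 3 is free -> place at 3.
715 hashes to 1; slot 1 is free -> place at 1.
476 hashes to 0; slot 0 is free -> place at 0.
95 hashes to 10; slot 10 is free -> place at 10.
394 hashes to 3; 3 taken -> place at 4.
989 hashes to 3; 3,4 taken -> place at 5.
815 hashes to 16; slot 16 is free -> place at 16.
666 hashes to 3; 3,4,5 taken -> place at 6.
Table: [476, 715, _, 683, 394, 989, 666, _, _, _, 95, _, _, _, _, _, 815]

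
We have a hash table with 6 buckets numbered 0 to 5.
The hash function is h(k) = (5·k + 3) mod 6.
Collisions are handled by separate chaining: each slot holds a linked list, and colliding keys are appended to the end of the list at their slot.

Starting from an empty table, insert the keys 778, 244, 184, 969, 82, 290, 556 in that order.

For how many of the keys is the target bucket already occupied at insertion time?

778 → bucket 5
244 → bucket 5 (collision)
184 → bucket 5 (collision)
969 → bucket 0
82 → bucket 5 (collision)
290 → bucket 1
556 → bucket 5 (collision)
Final buckets:
0: 969
1: 290
2: .
3: .
4: .
5: 778 -> 244 -> 184 -> 82 -> 556

4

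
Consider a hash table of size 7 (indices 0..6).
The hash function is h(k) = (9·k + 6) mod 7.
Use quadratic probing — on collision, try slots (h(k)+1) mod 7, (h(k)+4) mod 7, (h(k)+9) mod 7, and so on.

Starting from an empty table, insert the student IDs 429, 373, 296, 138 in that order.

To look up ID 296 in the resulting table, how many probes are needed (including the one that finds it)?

429 hashes to 3; slot 3 is free → place at 3.
373 hashes to 3; 3 taken → place at 4.
296 hashes to 3; 3,4 taken → place at 0.
138 hashes to 2; slot 2 is free → place at 2.
Table: [296, —, 138, 429, 373, —, —]
Lookup 296: h=3, probe 3,4,0 → found at 0.

3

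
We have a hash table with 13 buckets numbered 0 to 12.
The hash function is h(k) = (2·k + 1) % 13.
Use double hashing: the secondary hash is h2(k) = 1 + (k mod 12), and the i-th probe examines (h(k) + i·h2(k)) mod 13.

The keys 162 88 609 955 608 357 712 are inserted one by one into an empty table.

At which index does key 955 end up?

3

Insert 162: h=0, slot 0 empty → index 0.
Insert 88: h=8, slot 8 empty → index 8.
Insert 609: h=10, slot 10 empty → index 10.
Insert 955: h=0, h2=8, slots 0,8 occupied → index 3.
Insert 608: h=8, h2=9, slot 8 occupied → index 4.
Insert 357: h=0, h2=10, slots 0,10 occupied → index 7.
Insert 712: h=8, h2=5, slots 8,0 occupied → index 5.
Table: [162, —, —, 955, 608, 712, —, 357, 88, —, 609, —, —]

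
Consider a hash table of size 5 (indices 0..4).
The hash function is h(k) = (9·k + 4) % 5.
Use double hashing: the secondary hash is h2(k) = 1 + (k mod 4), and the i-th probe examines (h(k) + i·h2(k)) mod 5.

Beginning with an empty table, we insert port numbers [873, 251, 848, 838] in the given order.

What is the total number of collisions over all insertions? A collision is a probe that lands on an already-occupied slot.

2

873 hashes to 1; slot 1 is free → place at 1.
251 hashes to 3; slot 3 is free → place at 3.
848 hashes to 1, h2=1; 1 taken → place at 2.
838 hashes to 1, h2=3; 1 taken → place at 4.
Table: [—, 873, 848, 251, 838]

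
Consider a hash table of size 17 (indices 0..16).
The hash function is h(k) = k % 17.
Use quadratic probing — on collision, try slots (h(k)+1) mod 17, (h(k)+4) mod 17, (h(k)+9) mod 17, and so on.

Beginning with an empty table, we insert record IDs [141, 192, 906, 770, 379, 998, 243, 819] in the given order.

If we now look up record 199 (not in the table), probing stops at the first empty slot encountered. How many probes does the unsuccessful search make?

Insert 141: h=5, slot 5 empty -> index 5.
Insert 192: h=5, slot 5 occupied -> index 6.
Insert 906: h=5, slots 5,6 occupied -> index 9.
Insert 770: h=5, slots 5,6,9 occupied -> index 14.
Insert 379: h=5, slots 5,6,9,14 occupied -> index 4.
Insert 998: h=12, slot 12 empty -> index 12.
Insert 243: h=5, slots 5,6,9,14,4 occupied -> index 13.
Insert 819: h=3, slot 3 empty -> index 3.
Table: [∅, ∅, ∅, 819, 379, 141, 192, ∅, ∅, 906, ∅, ∅, 998, 243, 770, ∅, ∅]
Lookup 199: h=12, probe 12,13,16 → slot 16 empty, not found.

3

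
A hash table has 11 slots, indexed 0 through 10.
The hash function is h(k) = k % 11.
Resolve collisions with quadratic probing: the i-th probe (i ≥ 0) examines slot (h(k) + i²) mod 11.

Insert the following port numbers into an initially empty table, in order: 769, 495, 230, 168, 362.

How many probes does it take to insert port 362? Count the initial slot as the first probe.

Insert 769: h=10, slot 10 empty => index 10.
Insert 495: h=0, slot 0 empty => index 0.
Insert 230: h=10, slots 10,0 occupied => index 3.
Insert 168: h=3, slot 3 occupied => index 4.
Insert 362: h=10, slots 10,0,3 occupied => index 8.
Table: [495, ∅, ∅, 230, 168, ∅, ∅, ∅, 362, ∅, 769]

4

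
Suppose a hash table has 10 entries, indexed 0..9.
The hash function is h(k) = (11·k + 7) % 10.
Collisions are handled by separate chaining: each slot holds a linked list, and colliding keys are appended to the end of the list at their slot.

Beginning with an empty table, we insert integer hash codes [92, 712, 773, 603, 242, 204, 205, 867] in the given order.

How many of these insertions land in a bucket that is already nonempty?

Insert 92: h=9, bucket 9 empty → new chain.
Insert 712: h=9, bucket 9 nonempty → append to chain.
Insert 773: h=0, bucket 0 empty → new chain.
Insert 603: h=0, bucket 0 nonempty → append to chain.
Insert 242: h=9, bucket 9 nonempty → append to chain.
Insert 204: h=1, bucket 1 empty → new chain.
Insert 205: h=2, bucket 2 empty → new chain.
Insert 867: h=4, bucket 4 empty → new chain.
Final buckets:
0: 773 -> 603
1: 204
2: 205
3: .
4: 867
5: .
6: .
7: .
8: .
9: 92 -> 712 -> 242

3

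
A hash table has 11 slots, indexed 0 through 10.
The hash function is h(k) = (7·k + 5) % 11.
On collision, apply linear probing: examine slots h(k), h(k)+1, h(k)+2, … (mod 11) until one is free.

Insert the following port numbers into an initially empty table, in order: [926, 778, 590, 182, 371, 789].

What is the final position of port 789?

9

926: h=8 => slot 8
778: h=6 => slot 6
590: h=10 => slot 10
182: h=3 => slot 3
371: h=6, probe 6,7 => slot 7
789: h=6, probe 6,7,8,9 => slot 9
Table: [∅, ∅, ∅, 182, ∅, ∅, 778, 371, 926, 789, 590]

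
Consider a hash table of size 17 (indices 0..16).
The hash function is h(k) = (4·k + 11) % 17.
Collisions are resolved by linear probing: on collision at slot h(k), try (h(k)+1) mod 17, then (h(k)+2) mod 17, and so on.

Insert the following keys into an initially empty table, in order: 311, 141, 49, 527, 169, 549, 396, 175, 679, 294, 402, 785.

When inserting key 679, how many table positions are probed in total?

2

311 hashes to 14; slot 14 is free => place at 14.
141 hashes to 14; 14 taken => place at 15.
49 hashes to 3; slot 3 is free => place at 3.
527 hashes to 11; slot 11 is free => place at 11.
169 hashes to 7; slot 7 is free => place at 7.
549 hashes to 14; 14,15 taken => place at 16.
396 hashes to 14; 14,15,16 taken => place at 0.
175 hashes to 14; 14,15,16,0 taken => place at 1.
679 hashes to 7; 7 taken => place at 8.
294 hashes to 14; 14,15,16,0,1 taken => place at 2.
402 hashes to 4; slot 4 is free => place at 4.
785 hashes to 6; slot 6 is free => place at 6.
Table: [396, 175, 294, 49, 402, ∅, 785, 169, 679, ∅, ∅, 527, ∅, ∅, 311, 141, 549]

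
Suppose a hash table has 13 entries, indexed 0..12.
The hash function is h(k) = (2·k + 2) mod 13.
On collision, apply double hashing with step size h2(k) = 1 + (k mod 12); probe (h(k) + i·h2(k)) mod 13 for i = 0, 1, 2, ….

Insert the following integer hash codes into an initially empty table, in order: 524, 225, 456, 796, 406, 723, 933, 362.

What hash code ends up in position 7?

225

524: h=10 -> slot 10
225: h=10, h2=10, probe 10,7 -> slot 7
456: h=4 -> slot 4
796: h=8 -> slot 8
406: h=8, h2=11, probe 8,6 -> slot 6
723: h=5 -> slot 5
933: h=9 -> slot 9
362: h=11 -> slot 11
Table: [_, _, _, _, 456, 723, 406, 225, 796, 933, 524, 362, _]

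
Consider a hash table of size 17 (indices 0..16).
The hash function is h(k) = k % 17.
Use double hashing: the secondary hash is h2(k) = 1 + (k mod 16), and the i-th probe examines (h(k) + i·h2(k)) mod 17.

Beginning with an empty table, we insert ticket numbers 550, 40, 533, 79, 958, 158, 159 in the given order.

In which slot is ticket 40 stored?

15

Insert 550: h=6, slot 6 empty -> index 6.
Insert 40: h=6, h2=9, slot 6 occupied -> index 15.
Insert 533: h=6, h2=6, slot 6 occupied -> index 12.
Insert 79: h=11, slot 11 empty -> index 11.
Insert 958: h=6, h2=15, slot 6 occupied -> index 4.
Insert 158: h=5, slot 5 empty -> index 5.
Insert 159: h=6, h2=16, slots 6,5,4 occupied -> index 3.
Table: [—, —, —, 159, 958, 158, 550, —, —, —, —, 79, 533, —, —, 40, —]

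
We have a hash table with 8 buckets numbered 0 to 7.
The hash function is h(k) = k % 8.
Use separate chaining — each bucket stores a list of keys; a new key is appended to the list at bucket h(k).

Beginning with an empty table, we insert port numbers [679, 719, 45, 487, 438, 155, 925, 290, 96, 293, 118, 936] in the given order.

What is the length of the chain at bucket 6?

2

679 → bucket 7
719 → bucket 7 (collision)
45 → bucket 5
487 → bucket 7 (collision)
438 → bucket 6
155 → bucket 3
925 → bucket 5 (collision)
290 → bucket 2
96 → bucket 0
293 → bucket 5 (collision)
118 → bucket 6 (collision)
936 → bucket 0 (collision)
Final buckets:
0: 96 -> 936
1: _
2: 290
3: 155
4: _
5: 45 -> 925 -> 293
6: 438 -> 118
7: 679 -> 719 -> 487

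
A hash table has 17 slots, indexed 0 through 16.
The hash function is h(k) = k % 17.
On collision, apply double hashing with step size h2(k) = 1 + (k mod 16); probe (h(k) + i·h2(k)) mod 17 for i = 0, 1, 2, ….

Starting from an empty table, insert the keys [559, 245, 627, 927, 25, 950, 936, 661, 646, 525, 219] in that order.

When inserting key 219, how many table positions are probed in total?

559: h=15 → slot 15
245: h=7 → slot 7
627: h=15, h2=4, probe 15,2 → slot 2
927: h=9 → slot 9
25: h=8 → slot 8
950: h=15, h2=7, probe 15,5 → slot 5
936: h=1 → slot 1
661: h=15, h2=6, probe 15,4 → slot 4
646: h=0 → slot 0
525: h=15, h2=14, probe 15,12 → slot 12
219: h=15, h2=12, probe 15,10 → slot 10
Table: [646, 936, 627, -, 661, 950, -, 245, 25, 927, 219, -, 525, -, -, 559, -]

2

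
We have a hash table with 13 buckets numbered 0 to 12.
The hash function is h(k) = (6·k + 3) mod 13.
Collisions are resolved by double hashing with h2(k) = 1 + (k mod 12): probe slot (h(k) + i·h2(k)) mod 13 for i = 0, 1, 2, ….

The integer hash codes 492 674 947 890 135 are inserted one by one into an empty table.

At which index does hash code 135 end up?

11

492: h=4 => slot 4
674: h=4, h2=3, probe 4,7 => slot 7
947: h=4, h2=12, probe 4,3 => slot 3
890: h=0 => slot 0
135: h=7, h2=4, probe 7,11 => slot 11
Table: [890, ∅, ∅, 947, 492, ∅, ∅, 674, ∅, ∅, ∅, 135, ∅]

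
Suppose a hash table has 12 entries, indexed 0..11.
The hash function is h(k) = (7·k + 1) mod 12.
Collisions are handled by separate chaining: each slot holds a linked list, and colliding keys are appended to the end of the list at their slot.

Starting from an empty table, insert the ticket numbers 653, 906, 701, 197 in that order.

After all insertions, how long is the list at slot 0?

3

Insert 653: h=0, bucket 0 empty → new chain.
Insert 906: h=7, bucket 7 empty → new chain.
Insert 701: h=0, bucket 0 nonempty → append to chain.
Insert 197: h=0, bucket 0 nonempty → append to chain.
Final buckets:
0: 653 -> 701 -> 197
1: .
2: .
3: .
4: .
5: .
6: .
7: 906
8: .
9: .
10: .
11: .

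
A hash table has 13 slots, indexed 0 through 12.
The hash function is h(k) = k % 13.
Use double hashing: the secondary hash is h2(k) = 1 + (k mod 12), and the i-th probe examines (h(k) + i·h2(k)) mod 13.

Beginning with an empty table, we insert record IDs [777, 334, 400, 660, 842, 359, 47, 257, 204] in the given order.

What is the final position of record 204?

777: h=10 => slot 10
334: h=9 => slot 9
400: h=10, h2=5, probe 10,2 => slot 2
660: h=10, h2=1, probe 10,11 => slot 11
842: h=10, h2=3, probe 10,0 => slot 0
359: h=8 => slot 8
47: h=8, h2=12, probe 8,7 => slot 7
257: h=10, h2=6, probe 10,3 => slot 3
204: h=9, h2=1, probe 9,10,11,12 => slot 12
Table: [842, _, 400, 257, _, _, _, 47, 359, 334, 777, 660, 204]

12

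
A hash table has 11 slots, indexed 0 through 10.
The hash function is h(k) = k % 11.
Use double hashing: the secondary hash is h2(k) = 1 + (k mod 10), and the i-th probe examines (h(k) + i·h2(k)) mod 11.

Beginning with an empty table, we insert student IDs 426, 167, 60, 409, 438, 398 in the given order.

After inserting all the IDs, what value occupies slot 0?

398

426: h=8 → slot 8
167: h=2 → slot 2
60: h=5 → slot 5
409: h=2, h2=10, probe 2,1 → slot 1
438: h=9 → slot 9
398: h=2, h2=9, probe 2,0 → slot 0
Table: [398, 409, 167, —, —, 60, —, —, 426, 438, —]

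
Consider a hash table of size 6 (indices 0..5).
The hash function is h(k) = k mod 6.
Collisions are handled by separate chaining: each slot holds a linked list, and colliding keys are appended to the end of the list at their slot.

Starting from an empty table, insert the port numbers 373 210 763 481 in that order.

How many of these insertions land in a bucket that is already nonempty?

Insert 373: h=1, bucket 1 empty → new chain.
Insert 210: h=0, bucket 0 empty → new chain.
Insert 763: h=1, bucket 1 nonempty → append to chain.
Insert 481: h=1, bucket 1 nonempty → append to chain.
Final buckets:
0: 210
1: 373 -> 763 -> 481
2: ∅
3: ∅
4: ∅
5: ∅

2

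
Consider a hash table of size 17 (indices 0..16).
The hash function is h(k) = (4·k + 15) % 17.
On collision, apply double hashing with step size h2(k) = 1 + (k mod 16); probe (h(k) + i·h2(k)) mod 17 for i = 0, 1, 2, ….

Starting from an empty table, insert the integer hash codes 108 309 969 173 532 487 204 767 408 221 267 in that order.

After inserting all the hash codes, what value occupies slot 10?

309

108: h=5 -> slot 5
309: h=10 -> slot 10
969: h=15 -> slot 15
173: h=10, h2=14, probe 10,7 -> slot 7
532: h=1 -> slot 1
487: h=8 -> slot 8
204: h=15, h2=13, probe 15,11 -> slot 11
767: h=6 -> slot 6
408: h=15, h2=9, probe 15,7,16 -> slot 16
221: h=15, h2=14, probe 15,12 -> slot 12
267: h=12, h2=12, probe 12,7,2 -> slot 2
Table: [—, 532, 267, —, —, 108, 767, 173, 487, —, 309, 204, 221, —, —, 969, 408]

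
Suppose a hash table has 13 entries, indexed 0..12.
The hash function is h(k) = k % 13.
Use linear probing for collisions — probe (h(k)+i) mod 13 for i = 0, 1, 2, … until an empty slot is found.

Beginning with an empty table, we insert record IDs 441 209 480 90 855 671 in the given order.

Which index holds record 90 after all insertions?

441 hashes to 12; slot 12 is free -> place at 12.
209 hashes to 1; slot 1 is free -> place at 1.
480 hashes to 12; 12 taken -> place at 0.
90 hashes to 12; 12,0,1 taken -> place at 2.
855 hashes to 10; slot 10 is free -> place at 10.
671 hashes to 8; slot 8 is free -> place at 8.
Table: [480, 209, 90, -, -, -, -, -, 671, -, 855, -, 441]

2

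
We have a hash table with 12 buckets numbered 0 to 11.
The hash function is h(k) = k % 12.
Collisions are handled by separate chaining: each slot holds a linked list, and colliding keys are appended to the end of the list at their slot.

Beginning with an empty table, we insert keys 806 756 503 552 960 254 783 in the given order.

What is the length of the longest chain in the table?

3

Insert 806: h=2, bucket 2 empty → new chain.
Insert 756: h=0, bucket 0 empty → new chain.
Insert 503: h=11, bucket 11 empty → new chain.
Insert 552: h=0, bucket 0 nonempty → append to chain.
Insert 960: h=0, bucket 0 nonempty → append to chain.
Insert 254: h=2, bucket 2 nonempty → append to chain.
Insert 783: h=3, bucket 3 empty → new chain.
Final buckets:
0: 756 -> 552 -> 960
1: .
2: 806 -> 254
3: 783
4: .
5: .
6: .
7: .
8: .
9: .
10: .
11: 503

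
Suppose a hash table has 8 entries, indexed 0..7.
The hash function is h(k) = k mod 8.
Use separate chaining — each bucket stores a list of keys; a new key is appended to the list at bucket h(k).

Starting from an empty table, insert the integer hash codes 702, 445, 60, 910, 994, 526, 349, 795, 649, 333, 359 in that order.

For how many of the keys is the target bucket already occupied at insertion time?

4

Insert 702: h=6, bucket 6 empty -> new chain.
Insert 445: h=5, bucket 5 empty -> new chain.
Insert 60: h=4, bucket 4 empty -> new chain.
Insert 910: h=6, bucket 6 nonempty -> append to chain.
Insert 994: h=2, bucket 2 empty -> new chain.
Insert 526: h=6, bucket 6 nonempty -> append to chain.
Insert 349: h=5, bucket 5 nonempty -> append to chain.
Insert 795: h=3, bucket 3 empty -> new chain.
Insert 649: h=1, bucket 1 empty -> new chain.
Insert 333: h=5, bucket 5 nonempty -> append to chain.
Insert 359: h=7, bucket 7 empty -> new chain.
Final buckets:
0: _
1: 649
2: 994
3: 795
4: 60
5: 445 -> 349 -> 333
6: 702 -> 910 -> 526
7: 359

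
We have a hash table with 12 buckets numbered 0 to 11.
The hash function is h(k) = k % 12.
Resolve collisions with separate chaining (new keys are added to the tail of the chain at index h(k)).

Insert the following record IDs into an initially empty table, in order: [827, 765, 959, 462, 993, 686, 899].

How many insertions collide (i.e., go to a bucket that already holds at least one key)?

827 -> bucket 11
765 -> bucket 9
959 -> bucket 11 (collision)
462 -> bucket 6
993 -> bucket 9 (collision)
686 -> bucket 2
899 -> bucket 11 (collision)
Final buckets:
0: ∅
1: ∅
2: 686
3: ∅
4: ∅
5: ∅
6: 462
7: ∅
8: ∅
9: 765 -> 993
10: ∅
11: 827 -> 959 -> 899

3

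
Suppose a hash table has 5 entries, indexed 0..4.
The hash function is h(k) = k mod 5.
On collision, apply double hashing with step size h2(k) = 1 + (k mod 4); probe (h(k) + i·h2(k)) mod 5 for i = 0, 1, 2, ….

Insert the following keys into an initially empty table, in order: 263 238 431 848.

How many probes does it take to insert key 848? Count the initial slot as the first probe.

2

Insert 263: h=3, slot 3 empty => index 3.
Insert 238: h=3, h2=3, slot 3 occupied => index 1.
Insert 431: h=1, h2=4, slot 1 occupied => index 0.
Insert 848: h=3, h2=1, slot 3 occupied => index 4.
Table: [431, 238, ., 263, 848]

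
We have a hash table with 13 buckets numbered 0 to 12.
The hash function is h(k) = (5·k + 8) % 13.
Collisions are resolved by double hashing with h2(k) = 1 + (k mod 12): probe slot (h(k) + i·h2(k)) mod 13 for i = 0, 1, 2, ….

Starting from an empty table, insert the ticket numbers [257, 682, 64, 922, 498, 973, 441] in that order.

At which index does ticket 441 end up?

0

257 hashes to 6; slot 6 is free -> place at 6.
682 hashes to 12; slot 12 is free -> place at 12.
64 hashes to 3; slot 3 is free -> place at 3.
922 hashes to 3, h2=11; 3 taken -> place at 1.
498 hashes to 2; slot 2 is free -> place at 2.
973 hashes to 11; slot 11 is free -> place at 11.
441 hashes to 3, h2=10; 3 taken -> place at 0.
Table: [441, 922, 498, 64, ∅, ∅, 257, ∅, ∅, ∅, ∅, 973, 682]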